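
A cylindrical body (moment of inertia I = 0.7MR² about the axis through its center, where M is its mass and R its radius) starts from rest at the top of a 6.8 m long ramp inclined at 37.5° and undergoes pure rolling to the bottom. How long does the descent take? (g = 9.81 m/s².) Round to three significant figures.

For this body I = 0.7MR², i.e. k = I/(MR²) = 0.7.
Newton's second law down the slope: Mg sinθ − f = Ma. The torque equation fR = Iα (with α = a/R) gives f = kMa.
Hence a = g sinθ/(1+k) = 9.81×sin37.5°/1.7 = 3.513 m/s².
Starting from rest, L = ½at², so t = √(2L/a) = √(2×6.8/3.513) ≈ 1.97 s.

t ≈ 1.97 s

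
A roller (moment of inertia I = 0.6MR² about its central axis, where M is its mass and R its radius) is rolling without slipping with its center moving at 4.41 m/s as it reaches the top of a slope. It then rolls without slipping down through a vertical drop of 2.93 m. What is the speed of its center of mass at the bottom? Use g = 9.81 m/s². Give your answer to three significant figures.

v ≈ 7.44 m/s

Here I = 0.6MR², so the shape factor k = I/(MR²) = 0.6.
Pure rolling means v = ωR; then KE = ½Mv² + ½I(v/R)² = ½(1+k)Mv² = (4/5)Mv².
Energy conservation: (4/5)Mv₀² + Mgh = (4/5)Mv², so v² = v₀² + 2gh/(1+k).
v = √(4.41² + 2×9.81×2.93/1.6) = √55.38 ≈ 7.44 m/s.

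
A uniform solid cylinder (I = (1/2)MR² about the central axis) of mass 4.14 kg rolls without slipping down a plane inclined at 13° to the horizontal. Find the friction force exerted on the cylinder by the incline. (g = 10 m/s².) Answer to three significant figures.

For this body I = (1/2)MR², i.e. k = I/(MR²) = 0.5.
Along the incline Mg sinθ − f = Ma, and torque about the center fR = Iα = kMR²(a/R) gives f = kMa.
Combining, a = g sinθ/(1+k) and f = kMa = kMg sinθ/(1+k).
f = 0.5 × 4.14 × 10 × sin13° / 1.5 ≈ 3.10 N.

f ≈ 3.10 N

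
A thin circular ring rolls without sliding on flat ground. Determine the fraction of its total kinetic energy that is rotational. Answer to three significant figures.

With I = MR², the ratio k = I/(MR²) is 1.
With ω = v/R, KE_trans = ½Mv² and KE_rot = ½Iω² = ½kMv², so KE_total = ½(1+k)Mv².
The rotational fraction is therefore k/(1+k) = 1/2 ≈ 0.500.

fraction ≈ 0.500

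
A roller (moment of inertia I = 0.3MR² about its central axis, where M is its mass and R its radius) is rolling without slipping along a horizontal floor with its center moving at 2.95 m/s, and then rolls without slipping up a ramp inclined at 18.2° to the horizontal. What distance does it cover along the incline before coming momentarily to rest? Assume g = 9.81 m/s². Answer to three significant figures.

d ≈ 1.85 m

For this body I = 0.3MR², i.e. k = I/(MR²) = 0.3.
Pure rolling means v = ωR; then KE = ½Mv² + ½I(v/R)² = ½(1+k)Mv² = (13/20)Mv².
Setting this equal to Mgh gives the vertical rise h = (1+k)v₀²/(2g) = 1.3×2.95²/(2×9.81) = 0.5766 m.
Along the incline, d = h/sinθ = 0.5766/sin18.2° ≈ 1.85 m.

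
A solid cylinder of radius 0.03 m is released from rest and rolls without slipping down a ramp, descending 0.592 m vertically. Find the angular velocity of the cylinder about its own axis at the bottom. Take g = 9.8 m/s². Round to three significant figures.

Here I = (1/2)MR², so the shape factor k = I/(MR²) = 0.5.
Pure rolling means v = ωR; then KE = ½Mv² + ½I(v/R)² = ½(1+k)Mv² = (3/4)Mv².
Energy conservation Mgh = ½(1+k)Mv² gives v = √(2gh/(1+k)) = √(2 × 9.8 × 0.592 / 1.5) = 2.781 m/s.
Then ω = v/R = 2.781 / 0.03 ≈ 92.7 rad/s.

ω ≈ 92.7 rad/s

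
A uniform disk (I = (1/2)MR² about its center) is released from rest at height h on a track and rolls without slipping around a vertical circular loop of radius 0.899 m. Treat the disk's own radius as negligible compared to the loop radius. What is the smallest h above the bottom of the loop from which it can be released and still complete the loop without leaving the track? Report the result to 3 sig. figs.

Here I = (1/2)MR², so the shape factor k = I/(MR²) = 0.5.
At the top of the loop, the minimum-contact condition is Mg = Mv_top²/r, so v_top² = gr.
With ω = v/R, the kinetic energy at speed v is ½(1+k)Mv² = (3/4)Mv².
Energy conservation from release (height h) to the top (height 2r): Mgh = Mg(2r) + (3/4)M·gr.
Thus h_min = 2r + (1+k)r/2 = r(2 + 1.5/2) = 0.899 × 2.75 ≈ 2.47 m.

h_min ≈ 2.47 m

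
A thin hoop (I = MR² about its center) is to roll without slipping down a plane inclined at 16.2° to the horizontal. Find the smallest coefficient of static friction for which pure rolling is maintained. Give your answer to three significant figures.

For this body I = MR², i.e. k = I/(MR²) = 1.
Translational: Mg sinθ − f = Ma. Rotational about the CM: fR = Iα = kMRa, so f = kMa.
These give a = g sinθ/(1+k) and the required friction f = kMg sinθ/(1+k).
With N = Mg cosθ, the no-slip condition f ≤ μN gives μ_min = f/N = k tanθ/(1+k).
μ_min = 1 × tan16.2° / 2 ≈ 0.145.

μ_min ≈ 0.145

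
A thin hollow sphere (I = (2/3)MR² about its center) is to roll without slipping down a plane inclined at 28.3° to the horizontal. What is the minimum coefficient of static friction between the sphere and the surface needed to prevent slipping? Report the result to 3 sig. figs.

μ_min ≈ 0.215

For this body I = (2/3)MR², i.e. k = I/(MR²) = 2/3.
Along the incline Mg sinθ − f = Ma, and torque about the center fR = Iα = kMR²(a/R) gives f = kMa.
These give a = g sinθ/(1+k) and the required friction f = kMg sinθ/(1+k).
The normal force is N = Mg cosθ, so μ_min = f/N = k tanθ/(1+k).
μ_min = (2/3) × tan28.3° / 1.667 ≈ 0.215.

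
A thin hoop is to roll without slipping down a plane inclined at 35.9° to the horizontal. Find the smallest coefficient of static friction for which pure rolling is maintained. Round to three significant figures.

μ_min ≈ 0.362

For this body I = MR², i.e. k = I/(MR²) = 1.
Along the incline Mg sinθ − f = Ma, and torque about the center fR = Iα = kMR²(a/R) gives f = kMa.
These give a = g sinθ/(1+k) and the required friction f = kMg sinθ/(1+k).
The normal force is N = Mg cosθ, so μ_min = f/N = k tanθ/(1+k).
μ_min = 1 × tan35.9° / 2 ≈ 0.362.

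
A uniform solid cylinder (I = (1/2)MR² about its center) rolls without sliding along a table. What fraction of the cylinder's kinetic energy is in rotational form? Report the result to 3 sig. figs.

fraction ≈ 0.333

For this body I = (1/2)MR², i.e. k = I/(MR²) = 0.5.
With ω = v/R, KE_trans = ½Mv² and KE_rot = ½Iω² = ½kMv², so KE_total = ½(1+k)Mv².
The rotational fraction is therefore k/(1+k) = 0.5/1.5 ≈ 0.333.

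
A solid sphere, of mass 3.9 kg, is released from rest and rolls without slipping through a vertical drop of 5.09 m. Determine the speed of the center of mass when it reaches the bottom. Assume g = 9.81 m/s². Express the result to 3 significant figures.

For this body I = (2/5)MR², i.e. k = I/(MR²) = 0.4.
Since it rolls without slipping, ω = v/R and KE = ½Mv² + ½Iω² = ½(1+k)Mv² = (7/10)Mv².
Setting Mgh = (7/10)Mv² gives v = √(2gh/(1+k)) = √(2·9.81·5.09/1.4) ≈ 8.45 m/s.

v ≈ 8.45 m/s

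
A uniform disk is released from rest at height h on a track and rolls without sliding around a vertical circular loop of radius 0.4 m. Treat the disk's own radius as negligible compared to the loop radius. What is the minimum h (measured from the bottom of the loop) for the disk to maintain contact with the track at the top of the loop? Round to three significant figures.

h_min ≈ 1.10 m

For this body I = (1/2)MR², i.e. k = I/(MR²) = 0.5.
At the top, contact is just lost when gravity alone supplies the centripetal force: Mg = Mv_top²/r, i.e. v_top² = gr.
With ω = v/R, the kinetic energy at speed v is ½(1+k)Mv² = (3/4)Mv².
Energy conservation from release (height h) to the top (height 2r): Mgh = Mg(2r) + (3/4)M·gr.
Thus h_min = 2r + (1+k)r/2 = r(2 + 1.5/2) = 0.4 × 2.75 ≈ 1.10 m.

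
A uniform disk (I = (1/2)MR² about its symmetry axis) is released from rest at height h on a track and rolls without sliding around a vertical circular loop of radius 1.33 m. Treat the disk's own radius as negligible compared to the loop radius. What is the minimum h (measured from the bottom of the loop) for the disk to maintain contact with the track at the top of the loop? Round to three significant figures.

h_min ≈ 3.66 m

The moment of inertia is (1/2)MR², giving k ≡ I/(MR²) = 0.5.
At the top, contact is just lost when gravity alone supplies the centripetal force: Mg = Mv_top²/r, i.e. v_top² = gr.
With ω = v/R, the kinetic energy at speed v is ½(1+k)Mv² = (3/4)Mv².
Energy conservation from release (height h) to the top (height 2r): Mgh = Mg(2r) + (3/4)M·gr.
Thus h_min = 2r + (1+k)r/2 = r(2 + 1.5/2) = 1.33 × 2.75 ≈ 3.66 m.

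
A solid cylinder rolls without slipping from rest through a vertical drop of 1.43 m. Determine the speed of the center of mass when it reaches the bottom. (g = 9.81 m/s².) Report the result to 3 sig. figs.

v ≈ 4.32 m/s

Here I = (1/2)MR², so the shape factor k = I/(MR²) = 0.5.
Pure rolling means v = ωR; then KE = ½Mv² + ½I(v/R)² = ½(1+k)Mv² = (3/4)Mv².
Energy conservation: Mgh = (3/4)Mv², so v = √(2gh/(1+k)) = √(2 × 9.81 × 1.43 / 1.5) ≈ 4.32 m/s.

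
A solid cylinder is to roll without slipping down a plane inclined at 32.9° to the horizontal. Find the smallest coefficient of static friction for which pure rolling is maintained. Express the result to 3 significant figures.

The moment of inertia is (1/2)MR², giving k ≡ I/(MR²) = 0.5.
Along the incline Mg sinθ − f = Ma, and torque about the center fR = Iα = kMR²(a/R) gives f = kMa.
These give a = g sinθ/(1+k) and the required friction f = kMg sinθ/(1+k).
With N = Mg cosθ, the no-slip condition f ≤ μN gives μ_min = f/N = k tanθ/(1+k).
μ_min = 0.5 × tan32.9° / 1.5 ≈ 0.216.

μ_min ≈ 0.216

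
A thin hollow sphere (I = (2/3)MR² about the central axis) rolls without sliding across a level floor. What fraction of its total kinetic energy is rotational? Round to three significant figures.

fraction ≈ 0.400

For this body I = (2/3)MR², i.e. k = I/(MR²) = 2/3.
With ω = v/R, KE_trans = ½Mv² and KE_rot = ½Iω² = ½kMv², so KE_total = ½(1+k)Mv².
The rotational fraction is therefore k/(1+k) = (2/3)/1.667 ≈ 0.400.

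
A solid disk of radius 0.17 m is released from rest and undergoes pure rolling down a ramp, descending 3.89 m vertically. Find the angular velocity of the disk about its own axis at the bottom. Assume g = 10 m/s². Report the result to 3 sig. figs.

ω ≈ 42.4 rad/s

For this body I = (1/2)MR², i.e. k = I/(MR²) = 0.5.
Rolling without slipping gives ω = v/R, so the total kinetic energy is ½Mv² + ½Iω² = ½(1+k)Mv² = (3/4)Mv².
Energy conservation Mgh = ½(1+k)Mv² gives v = √(2gh/(1+k)) = √(2 × 10 × 3.89 / 1.5) = 7.202 m/s.
The angular speed follows from ω = v/R = 7.202/0.17 ≈ 42.4 rad/s.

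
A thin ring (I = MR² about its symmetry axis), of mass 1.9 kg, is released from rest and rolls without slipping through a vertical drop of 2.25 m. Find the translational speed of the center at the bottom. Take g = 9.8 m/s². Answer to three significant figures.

v ≈ 4.70 m/s

Here I = MR², so the shape factor k = I/(MR²) = 1.
Since it rolls without slipping, ω = v/R and KE = ½Mv² + ½Iω² = ½(1+k)Mv² = Mv².
Energy conservation: Mgh = Mv², so v = √(2gh/(1+k)) = √(2 × 9.8 × 2.25 / 2) ≈ 4.70 m/s.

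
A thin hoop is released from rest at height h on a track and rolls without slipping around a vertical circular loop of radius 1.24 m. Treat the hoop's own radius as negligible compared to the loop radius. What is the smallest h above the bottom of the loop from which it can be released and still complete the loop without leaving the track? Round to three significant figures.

Here I = MR², so the shape factor k = I/(MR²) = 1.
At the top of the loop, the minimum-contact condition is Mg = Mv_top²/r, so v_top² = gr.
With ω = v/R, the kinetic energy at speed v is ½(1+k)Mv² = Mv².
Energy conservation from release (height h) to the top (height 2r): Mgh = Mg(2r) + M·gr.
Thus h_min = 2r + (1+k)r/2 = r(2 + 2/2) = 1.24 × 3 ≈ 3.72 m.

h_min ≈ 3.72 m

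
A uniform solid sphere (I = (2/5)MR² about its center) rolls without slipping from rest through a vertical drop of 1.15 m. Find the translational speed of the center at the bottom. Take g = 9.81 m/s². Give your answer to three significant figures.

v ≈ 4.01 m/s

The moment of inertia is (2/5)MR², giving k ≡ I/(MR²) = 0.4.
Rolling without slipping gives ω = v/R, so the total kinetic energy is ½Mv² + ½Iω² = ½(1+k)Mv² = (7/10)Mv².
Setting Mgh = (7/10)Mv² gives v = √(2gh/(1+k)) = √(2·9.81·1.15/1.4) ≈ 4.01 m/s.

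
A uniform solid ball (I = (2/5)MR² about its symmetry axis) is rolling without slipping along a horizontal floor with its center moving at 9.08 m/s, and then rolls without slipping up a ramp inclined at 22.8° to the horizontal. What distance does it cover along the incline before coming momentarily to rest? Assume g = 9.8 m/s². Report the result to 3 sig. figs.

d ≈ 15.2 m

Here I = (2/5)MR², so the shape factor k = I/(MR²) = 0.4.
The rolling condition ω = v/R makes the rotational term ½I(v/R)² = ½kMv², so KE_total = ½(1+k)Mv² = (7/10)Mv².
Setting this equal to Mgh gives the vertical rise h = (1+k)v₀²/(2g) = 1.4×9.08²/(2×9.8) = 5.889 m.
Along the incline, d = h/sinθ = 5.889/sin22.8° ≈ 15.2 m.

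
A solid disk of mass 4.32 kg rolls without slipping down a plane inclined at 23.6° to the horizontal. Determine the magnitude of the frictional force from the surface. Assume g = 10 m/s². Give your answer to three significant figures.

f ≈ 5.77 N

For this body I = (1/2)MR², i.e. k = I/(MR²) = 0.5.
Along the incline Mg sinθ − f = Ma, and torque about the center fR = Iα = kMR²(a/R) gives f = kMa.
Combining, a = g sinθ/(1+k) and f = kMa = kMg sinθ/(1+k).
f = 0.5 × 4.32 × 10 × sin23.6° / 1.5 ≈ 5.77 N.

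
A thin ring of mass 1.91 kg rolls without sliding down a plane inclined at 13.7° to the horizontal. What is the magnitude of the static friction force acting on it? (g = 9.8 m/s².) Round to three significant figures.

With I = MR², the ratio k = I/(MR²) is 1.
Newton's second law down the slope: Mg sinθ − f = Ma. The torque equation fR = Iα (with α = a/R) gives f = kMa.
Combining, a = g sinθ/(1+k) and f = kMa = kMg sinθ/(1+k).
f = 1 × 1.91 × 9.8 × sin13.7° / 2 ≈ 2.22 N.

f ≈ 2.22 N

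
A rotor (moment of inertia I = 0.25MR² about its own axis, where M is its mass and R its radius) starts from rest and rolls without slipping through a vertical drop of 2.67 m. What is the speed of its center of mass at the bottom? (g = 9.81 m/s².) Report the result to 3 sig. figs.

With I = 0.25MR², the ratio k = I/(MR²) is 0.25.
Pure rolling means v = ωR; then KE = ½Mv² + ½I(v/R)² = ½(1+k)Mv² = (5/8)Mv².
Energy conservation: Mgh = (5/8)Mv², so v = √(2gh/(1+k)) = √(2 × 9.81 × 2.67 / 1.25) ≈ 6.47 m/s.

v ≈ 6.47 m/s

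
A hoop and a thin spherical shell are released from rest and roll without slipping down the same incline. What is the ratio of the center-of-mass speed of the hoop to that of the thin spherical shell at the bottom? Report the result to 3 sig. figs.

v_ratio ≈ 0.913

Each satisfies Mgh = ½(1+k)Mv² with k = I/(MR²), so v ∝ 1/√(1+k).
For the hoop k = 1; for the thin spherical shell k = 2/3.
v₁/v₂ = √((1+k₂)/(1+k₁)) = √(1.667/2) ≈ 0.913.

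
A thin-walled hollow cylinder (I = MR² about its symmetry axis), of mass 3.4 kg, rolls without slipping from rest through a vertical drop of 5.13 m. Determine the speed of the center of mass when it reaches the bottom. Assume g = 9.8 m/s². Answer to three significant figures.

For this body I = MR², i.e. k = I/(MR²) = 1.
The rolling condition ω = v/R makes the rotational term ½I(v/R)² = ½kMv², so KE_total = ½(1+k)Mv² = Mv².
Energy conservation: Mgh = Mv², so v = √(2gh/(1+k)) = √(2 × 9.8 × 5.13 / 2) ≈ 7.09 m/s.

v ≈ 7.09 m/s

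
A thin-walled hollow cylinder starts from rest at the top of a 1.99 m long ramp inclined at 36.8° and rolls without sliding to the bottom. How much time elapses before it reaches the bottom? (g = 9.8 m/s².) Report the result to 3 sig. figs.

With I = MR², the ratio k = I/(MR²) is 1.
Newton's second law down the slope: Mg sinθ − f = Ma. The torque equation fR = Iα (with α = a/R) gives f = kMa.
Hence a = g sinθ/(1+k) = 9.8×sin36.8°/2 = 2.935 m/s².
Starting from rest, L = ½at², so t = √(2L/a) = √(2×1.99/2.935) ≈ 1.16 s.

t ≈ 1.16 s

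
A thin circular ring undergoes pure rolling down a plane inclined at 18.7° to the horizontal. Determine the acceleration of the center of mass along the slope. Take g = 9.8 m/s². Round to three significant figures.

a ≈ 1.57 m/s²

With I = MR², the ratio k = I/(MR²) is 1.
Along the incline Mg sinθ − f = Ma, and torque about the center fR = Iα = kMR²(a/R) gives f = kMa.
Eliminating f: Mg sinθ = (1+k)Ma, so a = g sinθ/(1+k) = 9.8 × sin18.7° / 2 ≈ 1.57 m/s².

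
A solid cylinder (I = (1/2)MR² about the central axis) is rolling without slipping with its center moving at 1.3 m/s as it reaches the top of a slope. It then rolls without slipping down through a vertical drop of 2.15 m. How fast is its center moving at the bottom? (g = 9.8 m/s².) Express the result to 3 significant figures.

Here I = (1/2)MR², so the shape factor k = I/(MR²) = 0.5.
Pure rolling means v = ωR; then KE = ½Mv² + ½I(v/R)² = ½(1+k)Mv² = (3/4)Mv².
Energy conservation: (3/4)Mv₀² + Mgh = (3/4)Mv², so v² = v₀² + 2gh/(1+k).
v = √(1.3² + 2×9.8×2.15/1.5) = √29.78 ≈ 5.46 m/s.

v ≈ 5.46 m/s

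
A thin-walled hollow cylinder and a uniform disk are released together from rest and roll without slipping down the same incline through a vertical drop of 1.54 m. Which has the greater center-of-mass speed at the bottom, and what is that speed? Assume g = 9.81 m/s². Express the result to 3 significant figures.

the uniform disk, at v ≈ 4.49 m/s

For rolling without slipping, Mgh = ½(1+k)Mv² where k = I/(MR²), so v = √(2gh/(1+k)).
Thin-walled hollow cylinder: k = 1, giving v = √(2×9.81×1.54/2) = 3.887 m/s.
Uniform disk: k = 0.5, giving v = √(2×9.81×1.54/1.5) = 4.488 m/s.
The smaller k wins: the uniform disk, at ≈ 4.49 m/s.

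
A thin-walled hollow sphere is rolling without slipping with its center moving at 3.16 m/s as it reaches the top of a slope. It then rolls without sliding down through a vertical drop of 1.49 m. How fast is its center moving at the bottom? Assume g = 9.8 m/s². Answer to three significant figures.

The moment of inertia is (2/3)MR², giving k ≡ I/(MR²) = 2/3.
Since it rolls without slipping, ω = v/R and KE = ½Mv² + ½Iω² = ½(1+k)Mv² = (5/6)Mv².
Energy conservation: (5/6)Mv₀² + Mgh = (5/6)Mv², so v² = v₀² + 2gh/(1+k).
v = √(3.16² + 2×9.8×1.49/1.667) = √27.51 ≈ 5.24 m/s.

v ≈ 5.24 m/s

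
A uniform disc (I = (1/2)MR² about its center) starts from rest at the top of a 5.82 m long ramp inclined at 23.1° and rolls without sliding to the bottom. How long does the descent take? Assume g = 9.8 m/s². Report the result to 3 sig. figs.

For this body I = (1/2)MR², i.e. k = I/(MR²) = 0.5.
Along the incline Mg sinθ − f = Ma, and torque about the center fR = Iα = kMR²(a/R) gives f = kMa.
Hence a = g sinθ/(1+k) = 9.8×sin23.1°/1.5 = 2.563 m/s².
Starting from rest, L = ½at², so t = √(2L/a) = √(2×5.82/2.563) ≈ 2.13 s.

t ≈ 2.13 s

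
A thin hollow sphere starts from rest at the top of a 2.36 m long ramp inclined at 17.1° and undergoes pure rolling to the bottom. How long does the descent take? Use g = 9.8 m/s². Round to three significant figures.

With I = (2/3)MR², the ratio k = I/(MR²) is 2/3.
Along the incline Mg sinθ − f = Ma, and torque about the center fR = Iα = kMR²(a/R) gives f = kMa.
Hence a = g sinθ/(1+k) = 9.8×sin17.1°/1.667 = 1.729 m/s².
With constant a from rest, t = √(2L/a) = √(2·2.36/1.729) ≈ 1.65 s.

t ≈ 1.65 s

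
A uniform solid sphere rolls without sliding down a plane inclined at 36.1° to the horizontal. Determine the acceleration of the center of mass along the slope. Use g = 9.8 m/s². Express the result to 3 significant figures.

With I = (2/5)MR², the ratio k = I/(MR²) is 0.4.
Translational: Mg sinθ − f = Ma. Rotational about the CM: fR = Iα = kMRa, so f = kMa.
Eliminating f: Mg sinθ = (1+k)Ma, so a = g sinθ/(1+k) = 9.8 × sin36.1° / 1.4 ≈ 4.12 m/s².

a ≈ 4.12 m/s²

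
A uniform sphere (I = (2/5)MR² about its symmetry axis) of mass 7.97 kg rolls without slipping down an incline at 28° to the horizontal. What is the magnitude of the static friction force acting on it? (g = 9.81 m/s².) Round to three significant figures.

f ≈ 10.5 N

With I = (2/5)MR², the ratio k = I/(MR²) is 0.4.
Newton's second law down the slope: Mg sinθ − f = Ma. The torque equation fR = Iα (with α = a/R) gives f = kMa.
Combining, a = g sinθ/(1+k) and f = kMa = kMg sinθ/(1+k).
f = 0.4 × 7.97 × 9.81 × sin28° / 1.4 ≈ 10.5 N.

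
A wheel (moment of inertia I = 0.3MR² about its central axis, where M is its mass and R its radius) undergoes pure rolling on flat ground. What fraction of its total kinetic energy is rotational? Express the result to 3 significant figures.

fraction ≈ 0.231

For this body I = 0.3MR², i.e. k = I/(MR²) = 0.3.
Since ω = v/R, the translational part is ½Mv² and the rotational part is ½I(v/R)² = ½kMv²; the total is ½(1+k)Mv².
The rotational fraction is therefore k/(1+k) = 0.3/1.3 ≈ 0.231.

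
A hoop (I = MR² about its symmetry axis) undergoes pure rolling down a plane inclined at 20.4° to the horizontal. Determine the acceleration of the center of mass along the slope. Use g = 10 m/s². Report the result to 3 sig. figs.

The moment of inertia is MR², giving k ≡ I/(MR²) = 1.
Translational: Mg sinθ − f = Ma. Rotational about the CM: fR = Iα = kMRa, so f = kMa.
Eliminating f: Mg sinθ = (1+k)Ma, so a = g sinθ/(1+k) = 10 × sin20.4° / 2 ≈ 1.74 m/s².

a ≈ 1.74 m/s²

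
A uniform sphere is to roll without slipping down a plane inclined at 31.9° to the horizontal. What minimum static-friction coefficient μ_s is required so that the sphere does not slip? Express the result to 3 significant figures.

Here I = (2/5)MR², so the shape factor k = I/(MR²) = 0.4.
Translational: Mg sinθ − f = Ma. Rotational about the CM: fR = Iα = kMRa, so f = kMa.
These give a = g sinθ/(1+k) and the required friction f = kMg sinθ/(1+k).
With N = Mg cosθ, the no-slip condition f ≤ μN gives μ_min = f/N = k tanθ/(1+k).
μ_min = 0.4 × tan31.9° / 1.4 ≈ 0.178.

μ_min ≈ 0.178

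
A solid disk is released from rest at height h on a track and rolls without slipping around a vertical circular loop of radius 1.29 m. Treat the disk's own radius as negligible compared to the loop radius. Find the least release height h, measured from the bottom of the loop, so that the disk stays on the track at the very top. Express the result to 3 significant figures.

The moment of inertia is (1/2)MR², giving k ≡ I/(MR²) = 0.5.
At the top of the loop, the minimum-contact condition is Mg = Mv_top²/r, so v_top² = gr.
With ω = v/R, the kinetic energy at speed v is ½(1+k)Mv² = (3/4)Mv².
Energy conservation from release (height h) to the top (height 2r): Mgh = Mg(2r) + (3/4)M·gr.
Thus h_min = 2r + (1+k)r/2 = r(2 + 1.5/2) = 1.29 × 2.75 ≈ 3.55 m.

h_min ≈ 3.55 m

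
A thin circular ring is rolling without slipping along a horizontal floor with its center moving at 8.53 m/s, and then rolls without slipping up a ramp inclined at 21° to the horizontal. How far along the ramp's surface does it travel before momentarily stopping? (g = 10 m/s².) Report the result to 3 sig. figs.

d ≈ 20.3 m

For this body I = MR², i.e. k = I/(MR²) = 1.
Pure rolling means v = ωR; then KE = ½Mv² + ½I(v/R)² = ½(1+k)Mv² = Mv².
Setting this equal to Mgh gives the vertical rise h = (1+k)v₀²/(2g) = 2×8.53²/(2×10) = 7.276 m.
The distance along the slope is d = h/sinθ = 7.276/sin21° ≈ 20.3 m.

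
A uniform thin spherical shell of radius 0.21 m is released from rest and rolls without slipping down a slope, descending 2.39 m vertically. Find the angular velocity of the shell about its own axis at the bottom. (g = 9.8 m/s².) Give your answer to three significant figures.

Here I = (2/3)MR², so the shape factor k = I/(MR²) = 2/3.
Pure rolling means v = ωR; then KE = ½Mv² + ½I(v/R)² = ½(1+k)Mv² = (5/6)Mv².
Energy conservation Mgh = ½(1+k)Mv² gives v = √(2gh/(1+k)) = √(2 × 9.8 × 2.39 / 1.667) = 5.302 m/s.
Then ω = v/R = 5.302 / 0.21 ≈ 25.2 rad/s.

ω ≈ 25.2 rad/s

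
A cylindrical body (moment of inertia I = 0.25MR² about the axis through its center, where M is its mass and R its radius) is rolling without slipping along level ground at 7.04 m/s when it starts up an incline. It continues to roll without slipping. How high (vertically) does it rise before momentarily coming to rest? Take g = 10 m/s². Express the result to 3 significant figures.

h ≈ 3.10 m

With I = 0.25MR², the ratio k = I/(MR²) is 0.25.
Rolling without slipping gives ω = v/R, so the total kinetic energy is ½Mv² + ½Iω² = ½(1+k)Mv² = (5/8)Mv².
At the top the kinetic energy is zero, so (5/8)Mv₀² = Mgh.
Thus h = (1+k)v₀²/(2g) = 1.25 × 7.04² / (2 × 10) ≈ 3.10 m.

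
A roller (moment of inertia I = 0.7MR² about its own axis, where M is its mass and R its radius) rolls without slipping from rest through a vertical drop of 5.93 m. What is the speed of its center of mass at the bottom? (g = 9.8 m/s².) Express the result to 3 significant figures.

With I = 0.7MR², the ratio k = I/(MR²) is 0.7.
Rolling without slipping gives ω = v/R, so the total kinetic energy is ½Mv² + ½Iω² = ½(1+k)Mv² = (17/20)Mv².
Setting Mgh = (17/20)Mv² gives v = √(2gh/(1+k)) = √(2·9.8·5.93/1.7) ≈ 8.27 m/s.

v ≈ 8.27 m/s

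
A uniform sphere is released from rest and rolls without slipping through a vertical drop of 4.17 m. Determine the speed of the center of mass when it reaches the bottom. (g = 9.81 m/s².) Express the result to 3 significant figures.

v ≈ 7.64 m/s

For this body I = (2/5)MR², i.e. k = I/(MR²) = 0.4.
The rolling condition ω = v/R makes the rotational term ½I(v/R)² = ½kMv², so KE_total = ½(1+k)Mv² = (7/10)Mv².
Setting Mgh = (7/10)Mv² gives v = √(2gh/(1+k)) = √(2·9.81·4.17/1.4) ≈ 7.64 m/s.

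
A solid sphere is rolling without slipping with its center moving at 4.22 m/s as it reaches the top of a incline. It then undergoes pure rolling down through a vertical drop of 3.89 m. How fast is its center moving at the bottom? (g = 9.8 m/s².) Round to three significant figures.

v ≈ 8.50 m/s

With I = (2/5)MR², the ratio k = I/(MR²) is 0.4.
Rolling without slipping gives ω = v/R, so the total kinetic energy is ½Mv² + ½Iω² = ½(1+k)Mv² = (7/10)Mv².
Energy conservation: (7/10)Mv₀² + Mgh = (7/10)Mv², so v² = v₀² + 2gh/(1+k).
v = √(4.22² + 2×9.8×3.89/1.4) = √72.27 ≈ 8.50 m/s.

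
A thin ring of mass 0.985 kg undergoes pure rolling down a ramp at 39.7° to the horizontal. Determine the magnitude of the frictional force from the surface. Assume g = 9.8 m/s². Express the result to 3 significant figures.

With I = MR², the ratio k = I/(MR²) is 1.
Along the incline Mg sinθ − f = Ma, and torque about the center fR = Iα = kMR²(a/R) gives f = kMa.
Combining, a = g sinθ/(1+k) and f = kMa = kMg sinθ/(1+k).
f = 1 × 0.985 × 9.8 × sin39.7° / 2 ≈ 3.08 N.

f ≈ 3.08 N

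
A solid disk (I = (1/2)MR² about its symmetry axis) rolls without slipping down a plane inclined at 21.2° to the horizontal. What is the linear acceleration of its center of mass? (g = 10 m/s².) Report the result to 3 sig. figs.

With I = (1/2)MR², the ratio k = I/(MR²) is 0.5.
Along the incline Mg sinθ − f = Ma, and torque about the center fR = Iα = kMR²(a/R) gives f = kMa.
Eliminating f: Mg sinθ = (1+k)Ma, so a = g sinθ/(1+k) = 10 × sin21.2° / 1.5 ≈ 2.41 m/s².

a ≈ 2.41 m/s²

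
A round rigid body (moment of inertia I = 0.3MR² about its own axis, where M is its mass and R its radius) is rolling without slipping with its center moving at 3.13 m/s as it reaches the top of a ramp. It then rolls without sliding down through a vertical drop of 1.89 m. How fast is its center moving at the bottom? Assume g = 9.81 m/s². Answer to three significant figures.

The moment of inertia is 0.3MR², giving k ≡ I/(MR²) = 0.3.
The rolling condition ω = v/R makes the rotational term ½I(v/R)² = ½kMv², so KE_total = ½(1+k)Mv² = (13/20)Mv².
Energy conservation: (13/20)Mv₀² + Mgh = (13/20)Mv², so v² = v₀² + 2gh/(1+k).
v = √(3.13² + 2×9.81×1.89/1.3) = √38.32 ≈ 6.19 m/s.

v ≈ 6.19 m/s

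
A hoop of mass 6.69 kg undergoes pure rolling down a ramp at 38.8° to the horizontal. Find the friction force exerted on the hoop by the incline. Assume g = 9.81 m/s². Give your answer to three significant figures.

f ≈ 20.6 N

Here I = MR², so the shape factor k = I/(MR²) = 1.
Along the incline Mg sinθ − f = Ma, and torque about the center fR = Iα = kMR²(a/R) gives f = kMa.
Combining, a = g sinθ/(1+k) and f = kMa = kMg sinθ/(1+k).
f = 1 × 6.69 × 9.81 × sin38.8° / 2 ≈ 20.6 N.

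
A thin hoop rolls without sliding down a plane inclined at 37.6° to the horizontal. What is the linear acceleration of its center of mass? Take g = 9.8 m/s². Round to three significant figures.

a ≈ 2.99 m/s²

Here I = MR², so the shape factor k = I/(MR²) = 1.
Translational: Mg sinθ − f = Ma. Rotational about the CM: fR = Iα = kMRa, so f = kMa.
Eliminating f: Mg sinθ = (1+k)Ma, so a = g sinθ/(1+k) = 9.8 × sin37.6° / 2 ≈ 2.99 m/s².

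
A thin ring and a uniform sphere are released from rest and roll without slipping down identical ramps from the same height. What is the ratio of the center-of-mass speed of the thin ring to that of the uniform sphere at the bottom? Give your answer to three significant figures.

Each satisfies Mgh = ½(1+k)Mv² with k = I/(MR²), so v ∝ 1/√(1+k).
For the thin ring k = 1; for the uniform sphere k = 0.4.
v₁/v₂ = √((1+k₂)/(1+k₁)) = √(1.4/2) ≈ 0.837.

v_ratio ≈ 0.837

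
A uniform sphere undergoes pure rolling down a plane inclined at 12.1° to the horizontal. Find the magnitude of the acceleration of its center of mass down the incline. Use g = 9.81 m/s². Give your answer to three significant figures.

The moment of inertia is (2/5)MR², giving k ≡ I/(MR²) = 0.4.
Along the incline Mg sinθ − f = Ma, and torque about the center fR = Iα = kMR²(a/R) gives f = kMa.
Eliminating f: Mg sinθ = (1+k)Ma, so a = g sinθ/(1+k) = 9.81 × sin12.1° / 1.4 ≈ 1.47 m/s².

a ≈ 1.47 m/s²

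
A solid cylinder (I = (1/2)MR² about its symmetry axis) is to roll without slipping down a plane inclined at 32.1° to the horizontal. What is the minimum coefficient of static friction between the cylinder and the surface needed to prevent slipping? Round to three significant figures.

μ_min ≈ 0.209

For this body I = (1/2)MR², i.e. k = I/(MR²) = 0.5.
Newton's second law down the slope: Mg sinθ − f = Ma. The torque equation fR = Iα (with α = a/R) gives f = kMa.
These give a = g sinθ/(1+k) and the required friction f = kMg sinθ/(1+k).
The normal force is N = Mg cosθ, so μ_min = f/N = k tanθ/(1+k).
μ_min = 0.5 × tan32.1° / 1.5 ≈ 0.209.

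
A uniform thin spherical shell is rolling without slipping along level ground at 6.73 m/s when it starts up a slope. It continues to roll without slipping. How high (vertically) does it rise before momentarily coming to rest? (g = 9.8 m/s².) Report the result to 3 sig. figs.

h ≈ 3.85 m

The moment of inertia is (2/3)MR², giving k ≡ I/(MR²) = 2/3.
Pure rolling means v = ωR; then KE = ½Mv² + ½I(v/R)² = ½(1+k)Mv² = (5/6)Mv².
All of this converts to potential energy at the highest point: (5/6)Mv₀² = Mgh.
Thus h = (1+k)v₀²/(2g) = 1.667 × 6.73² / (2 × 9.8) ≈ 3.85 m.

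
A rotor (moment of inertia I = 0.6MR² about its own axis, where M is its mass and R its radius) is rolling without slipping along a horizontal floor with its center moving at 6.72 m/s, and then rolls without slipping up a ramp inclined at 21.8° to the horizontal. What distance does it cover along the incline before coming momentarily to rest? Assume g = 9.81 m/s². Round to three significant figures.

d ≈ 9.92 m

The moment of inertia is 0.6MR², giving k ≡ I/(MR²) = 0.6.
Pure rolling means v = ωR; then KE = ½Mv² + ½I(v/R)² = ½(1+k)Mv² = (4/5)Mv².
Setting this equal to Mgh gives the vertical rise h = (1+k)v₀²/(2g) = 1.6×6.72²/(2×9.81) = 3.683 m.
Along the incline, d = h/sinθ = 3.683/sin21.8° ≈ 9.92 m.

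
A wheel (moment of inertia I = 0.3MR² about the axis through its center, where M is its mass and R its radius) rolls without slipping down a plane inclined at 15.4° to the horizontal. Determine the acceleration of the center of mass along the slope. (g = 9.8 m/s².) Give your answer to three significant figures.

With I = 0.3MR², the ratio k = I/(MR²) is 0.3.
Along the incline Mg sinθ − f = Ma, and torque about the center fR = Iα = kMR²(a/R) gives f = kMa.
Eliminating f: Mg sinθ = (1+k)Ma, so a = g sinθ/(1+k) = 9.8 × sin15.4° / 1.3 ≈ 2.00 m/s².

a ≈ 2.00 m/s²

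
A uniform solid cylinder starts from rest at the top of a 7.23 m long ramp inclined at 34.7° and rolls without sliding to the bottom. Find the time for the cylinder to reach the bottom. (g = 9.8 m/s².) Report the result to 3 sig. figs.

t ≈ 1.97 s

Here I = (1/2)MR², so the shape factor k = I/(MR²) = 0.5.
Along the incline Mg sinθ − f = Ma, and torque about the center fR = Iα = kMR²(a/R) gives f = kMa.
Hence a = g sinθ/(1+k) = 9.8×sin34.7°/1.5 = 3.719 m/s².
Starting from rest, L = ½at², so t = √(2L/a) = √(2×7.23/3.719) ≈ 1.97 s.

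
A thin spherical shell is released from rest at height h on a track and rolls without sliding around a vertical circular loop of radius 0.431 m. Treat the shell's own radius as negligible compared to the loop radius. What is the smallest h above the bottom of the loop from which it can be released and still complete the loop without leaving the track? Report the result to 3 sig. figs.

h_min ≈ 1.22 m

Here I = (2/3)MR², so the shape factor k = I/(MR²) = 2/3.
At the top, contact is just lost when gravity alone supplies the centripetal force: Mg = Mv_top²/r, i.e. v_top² = gr.
With ω = v/R, the kinetic energy at speed v is ½(1+k)Mv² = (5/6)Mv².
Energy conservation from release (height h) to the top (height 2r): Mgh = Mg(2r) + (5/6)M·gr.
Thus h_min = 2r + (1+k)r/2 = r(2 + 1.667/2) = 0.431 × 2.833 ≈ 1.22 m.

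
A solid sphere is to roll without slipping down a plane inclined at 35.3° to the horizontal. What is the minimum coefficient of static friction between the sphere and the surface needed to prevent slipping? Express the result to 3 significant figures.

For this body I = (2/5)MR², i.e. k = I/(MR²) = 0.4.
Along the incline Mg sinθ − f = Ma, and torque about the center fR = Iα = kMR²(a/R) gives f = kMa.
These give a = g sinθ/(1+k) and the required friction f = kMg sinθ/(1+k).
The normal force is N = Mg cosθ, so μ_min = f/N = k tanθ/(1+k).
μ_min = 0.4 × tan35.3° / 1.4 ≈ 0.202.

μ_min ≈ 0.202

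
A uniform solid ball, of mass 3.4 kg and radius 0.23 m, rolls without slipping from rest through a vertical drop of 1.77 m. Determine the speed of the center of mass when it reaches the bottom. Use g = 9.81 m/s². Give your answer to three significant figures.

The moment of inertia is (2/5)MR², giving k ≡ I/(MR²) = 0.4.
The rolling condition ω = v/R makes the rotational term ½I(v/R)² = ½kMv², so KE_total = ½(1+k)Mv² = (7/10)Mv².
Energy conservation: Mgh = (7/10)Mv², so v = √(2gh/(1+k)) = √(2 × 9.81 × 1.77 / 1.4) ≈ 4.98 m/s.

v ≈ 4.98 m/s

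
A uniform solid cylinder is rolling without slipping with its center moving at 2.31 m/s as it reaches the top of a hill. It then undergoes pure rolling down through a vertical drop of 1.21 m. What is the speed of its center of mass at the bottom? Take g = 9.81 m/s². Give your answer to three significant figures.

v ≈ 4.60 m/s

The moment of inertia is (1/2)MR², giving k ≡ I/(MR²) = 0.5.
Since it rolls without slipping, ω = v/R and KE = ½Mv² + ½Iω² = ½(1+k)Mv² = (3/4)Mv².
Conserving energy between top and bottom: (3/4)Mv² = (3/4)Mv₀² + Mgh, hence v² = v₀² + 2gh/(1+k).
v = √(2.31² + 2×9.81×1.21/1.5) = √21.16 ≈ 4.60 m/s.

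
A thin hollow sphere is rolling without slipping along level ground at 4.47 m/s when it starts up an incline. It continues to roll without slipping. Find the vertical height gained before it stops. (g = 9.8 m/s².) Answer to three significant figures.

For this body I = (2/3)MR², i.e. k = I/(MR²) = 2/3.
Since it rolls without slipping, ω = v/R and KE = ½Mv² + ½Iω² = ½(1+k)Mv² = (5/6)Mv².
All of this converts to potential energy at the highest point: (5/6)Mv₀² = Mgh.
Thus h = (1+k)v₀²/(2g) = 1.667 × 4.47² / (2 × 9.8) ≈ 1.70 m.

h ≈ 1.70 m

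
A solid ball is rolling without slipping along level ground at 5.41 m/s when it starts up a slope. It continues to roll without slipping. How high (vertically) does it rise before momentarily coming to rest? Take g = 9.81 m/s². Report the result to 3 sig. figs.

h ≈ 2.09 m

Here I = (2/5)MR², so the shape factor k = I/(MR²) = 0.4.
Since it rolls without slipping, ω = v/R and KE = ½Mv² + ½Iω² = ½(1+k)Mv² = (7/10)Mv².
All of this converts to potential energy at the highest point: (7/10)Mv₀² = Mgh.
Thus h = (1+k)v₀²/(2g) = 1.4 × 5.41² / (2 × 9.81) ≈ 2.09 m.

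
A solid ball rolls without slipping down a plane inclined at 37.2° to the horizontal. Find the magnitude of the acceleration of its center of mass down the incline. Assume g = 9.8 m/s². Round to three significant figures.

The moment of inertia is (2/5)MR², giving k ≡ I/(MR²) = 0.4.
Newton's second law down the slope: Mg sinθ − f = Ma. The torque equation fR = Iα (with α = a/R) gives f = kMa.
Eliminating f: Mg sinθ = (1+k)Ma, so a = g sinθ/(1+k) = 9.8 × sin37.2° / 1.4 ≈ 4.23 m/s².

a ≈ 4.23 m/s²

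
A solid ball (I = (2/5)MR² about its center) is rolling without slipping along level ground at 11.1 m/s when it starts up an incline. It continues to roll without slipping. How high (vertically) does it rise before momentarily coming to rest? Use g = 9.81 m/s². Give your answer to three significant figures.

h ≈ 8.79 m

The moment of inertia is (2/5)MR², giving k ≡ I/(MR²) = 0.4.
Pure rolling means v = ωR; then KE = ½Mv² + ½I(v/R)² = ½(1+k)Mv² = (7/10)Mv².
At the top the kinetic energy is zero, so (7/10)Mv₀² = Mgh.
Thus h = (1+k)v₀²/(2g) = 1.4 × 11.1² / (2 × 9.81) ≈ 8.79 m.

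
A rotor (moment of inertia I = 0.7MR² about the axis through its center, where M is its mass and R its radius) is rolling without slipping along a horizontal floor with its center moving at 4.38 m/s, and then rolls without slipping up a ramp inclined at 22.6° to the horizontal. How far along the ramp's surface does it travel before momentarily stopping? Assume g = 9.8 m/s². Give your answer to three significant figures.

d ≈ 4.33 m

The moment of inertia is 0.7MR², giving k ≡ I/(MR²) = 0.7.
Since it rolls without slipping, ω = v/R and KE = ½Mv² + ½Iω² = ½(1+k)Mv² = (17/20)Mv².
Setting this equal to Mgh gives the vertical rise h = (1+k)v₀²/(2g) = 1.7×4.38²/(2×9.8) = 1.664 m.
Along the incline, d = h/sinθ = 1.664/sin22.6° ≈ 4.33 m.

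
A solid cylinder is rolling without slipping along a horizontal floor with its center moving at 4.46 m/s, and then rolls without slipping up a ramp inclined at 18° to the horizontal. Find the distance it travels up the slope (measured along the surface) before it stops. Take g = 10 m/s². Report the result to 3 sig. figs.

The moment of inertia is (1/2)MR², giving k ≡ I/(MR²) = 0.5.
Rolling without slipping gives ω = v/R, so the total kinetic energy is ½Mv² + ½Iω² = ½(1+k)Mv² = (3/4)Mv².
Setting this equal to Mgh gives the vertical rise h = (1+k)v₀²/(2g) = 1.5×4.46²/(2×10) = 1.492 m.
Along the incline, d = h/sinθ = 1.492/sin18° ≈ 4.83 m.

d ≈ 4.83 m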